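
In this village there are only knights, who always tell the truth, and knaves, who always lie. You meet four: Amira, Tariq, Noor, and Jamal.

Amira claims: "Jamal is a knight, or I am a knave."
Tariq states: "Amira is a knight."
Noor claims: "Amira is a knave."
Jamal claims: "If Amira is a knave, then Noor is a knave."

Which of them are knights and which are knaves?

Amira: knight, Tariq: knight, Noor: knave, Jamal: knight

Consider Amira. Suppose Amira is a knave.
Then Amira's own statement would have to be false, but it can't be — contradiction.
So Amira is a knight.
With that fixed, Tariq's statement is true, so Tariq is a knight.
With that fixed, Noor's statement is false, so Noor is a knave.
With that fixed, Jamal's statement is true, so Jamal is a knight.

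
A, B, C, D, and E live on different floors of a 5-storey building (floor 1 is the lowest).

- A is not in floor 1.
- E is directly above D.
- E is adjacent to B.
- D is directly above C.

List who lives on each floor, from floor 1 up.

From clue 1: A is in {2,3,4,5}.
From clues 1–3: A is in {2,4,5}.
From clues 1–4: C → floor 1, D → floor 2, E → floor 3, B → floor 4, A → floor 5.

C, D, E, B, A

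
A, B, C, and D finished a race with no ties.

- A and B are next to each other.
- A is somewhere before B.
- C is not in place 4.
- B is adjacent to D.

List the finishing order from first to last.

C, A, B, D

From clues 1–2: A is in {1,2,3}.
From clues 1–4: C → place 1, A → place 2, B → place 3, D → place 4.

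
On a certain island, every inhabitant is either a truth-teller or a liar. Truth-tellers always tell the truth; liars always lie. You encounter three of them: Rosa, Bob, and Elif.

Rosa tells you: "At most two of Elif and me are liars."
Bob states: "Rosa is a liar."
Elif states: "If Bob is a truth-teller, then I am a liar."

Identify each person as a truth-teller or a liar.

Rosa: truth-teller, Bob: liar, Elif: truth-teller

Regardless of anyone's role, Rosa's statement is true, so Rosa is a truth-teller.
With that fixed, Bob's statement is false, so Bob is a liar.
With that fixed, Elif's statement is true, so Elif is a truth-teller.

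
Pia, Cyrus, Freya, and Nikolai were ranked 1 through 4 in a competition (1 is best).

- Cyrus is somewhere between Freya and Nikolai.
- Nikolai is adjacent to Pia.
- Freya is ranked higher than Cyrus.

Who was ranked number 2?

With clues 1–2, Freya is ruled out for rank 2.
With clues 1–3, Nikolai and Pia are ruled out for rank 2.
So rank 2 is Cyrus.

Cyrus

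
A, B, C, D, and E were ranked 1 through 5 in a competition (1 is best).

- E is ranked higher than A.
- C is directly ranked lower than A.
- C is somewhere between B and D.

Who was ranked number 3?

With clues 1–3, B, C, D, and E are ruled out for rank 3.
So rank 3 is A.

A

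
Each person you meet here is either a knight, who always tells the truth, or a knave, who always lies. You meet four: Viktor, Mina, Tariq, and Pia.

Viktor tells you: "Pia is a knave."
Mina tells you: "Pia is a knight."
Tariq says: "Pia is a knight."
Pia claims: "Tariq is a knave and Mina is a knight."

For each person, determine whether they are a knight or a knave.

Viktor: knight, Mina: knave, Tariq: knave, Pia: knave

Consider Viktor. Suppose Viktor is a knave.
Then no assignment of the remaining roles makes every statement match its speaker's type — contradiction.
So Viktor is a knight.
Consider Mina. Suppose Mina is a knight.
Then no assignment of the remaining roles makes every statement match its speaker's type — contradiction.
So Mina is a knave.
With that fixed, Pia's statement is false, so Pia is a knave.
With that fixed, Tariq's statement is false, so Tariq is a knave.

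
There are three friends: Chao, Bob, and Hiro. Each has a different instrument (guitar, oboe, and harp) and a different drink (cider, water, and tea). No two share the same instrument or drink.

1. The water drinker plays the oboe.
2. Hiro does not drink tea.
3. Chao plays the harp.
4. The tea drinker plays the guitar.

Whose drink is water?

With clues 1–3, Chao is impossible for the one with drink water.
With clues 1–4, Bob is impossible for the one with drink water.
That leaves Hiro.

Hiro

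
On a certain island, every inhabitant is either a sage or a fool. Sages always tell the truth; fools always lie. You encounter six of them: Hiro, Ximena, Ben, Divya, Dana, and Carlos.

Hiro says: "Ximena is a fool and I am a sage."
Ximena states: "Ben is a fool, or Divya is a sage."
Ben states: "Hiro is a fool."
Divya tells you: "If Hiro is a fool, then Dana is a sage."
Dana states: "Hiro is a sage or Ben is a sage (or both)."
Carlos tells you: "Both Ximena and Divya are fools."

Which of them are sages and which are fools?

Consider Hiro. Suppose Hiro is a sage.
Then no assignment of the remaining roles makes every statement match its speaker's type — contradiction.
So Hiro is a fool.
With that fixed, Ben's statement is true, so Ben is a sage.
With that fixed, Dana's statement is true, so Dana is a sage.
With that fixed, Divya's statement is true, so Divya is a sage.
With that fixed, Carlos's statement is false, so Carlos is a fool.
With that fixed, Ximena's statement is true, so Ximena is a sage.

Hiro: fool, Ximena: sage, Ben: sage, Divya: sage, Dana: sage, Carlos: fool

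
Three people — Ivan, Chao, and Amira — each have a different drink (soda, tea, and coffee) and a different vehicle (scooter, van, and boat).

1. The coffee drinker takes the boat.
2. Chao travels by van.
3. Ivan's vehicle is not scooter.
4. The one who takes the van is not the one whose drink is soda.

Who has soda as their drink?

With clues 1–3, Ivan is impossible for the one with drink soda.
With clues 1–4, Chao is impossible for the one with drink soda.
That leaves Amira.

Amira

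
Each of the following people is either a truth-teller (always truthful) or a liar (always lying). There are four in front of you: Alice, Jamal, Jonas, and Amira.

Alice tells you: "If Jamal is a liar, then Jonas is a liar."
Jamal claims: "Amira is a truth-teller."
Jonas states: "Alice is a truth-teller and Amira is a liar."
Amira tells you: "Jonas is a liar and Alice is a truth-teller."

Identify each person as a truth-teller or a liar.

Alice: truth-teller, Jamal: truth-teller, Jonas: liar, Amira: truth-teller

Consider Alice. Suppose Alice is a liar.
Then no assignment of the remaining roles makes every statement match its speaker's type — contradiction.
So Alice is a truth-teller.
Consider Jamal. Suppose Jamal is a liar.
Then no assignment of the remaining roles makes every statement match its speaker's type — contradiction.
So Jamal is a truth-teller.
Consider Jonas. Suppose Jonas is a truth-teller.
Then no assignment of the remaining roles makes every statement match its speaker's type — contradiction.
So Jonas is a liar.
With that fixed, Amira's statement is true, so Amira is a truth-teller.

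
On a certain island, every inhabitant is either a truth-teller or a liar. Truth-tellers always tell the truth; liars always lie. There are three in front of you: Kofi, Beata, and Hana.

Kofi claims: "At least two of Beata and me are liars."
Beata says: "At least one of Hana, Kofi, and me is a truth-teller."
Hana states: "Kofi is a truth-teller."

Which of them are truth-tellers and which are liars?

Kofi: liar, Beata: truth-teller, Hana: liar

Consider Kofi. Suppose Kofi is a truth-teller.
Then Kofi's own statement would have to be true, but it can't be — contradiction.
So Kofi is a liar.
With that fixed, Hana's statement is false, so Hana is a liar.
Consider Beata. Suppose Beata is a liar.
Then Kofi's statement comes out true, contradicting Kofi being a liar.
So Beata is a truth-teller.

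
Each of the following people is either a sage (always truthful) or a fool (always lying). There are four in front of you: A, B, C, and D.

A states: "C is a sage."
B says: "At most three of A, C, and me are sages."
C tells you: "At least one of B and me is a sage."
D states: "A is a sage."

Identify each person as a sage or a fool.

Regardless of anyone's role, B's statement is true, so B is a sage.
With that fixed, C's statement is true, so C is a sage.
With that fixed, A's statement is true, so A is a sage.
With that fixed, D's statement is true, so D is a sage.

A: sage, B: sage, C: sage, D: sage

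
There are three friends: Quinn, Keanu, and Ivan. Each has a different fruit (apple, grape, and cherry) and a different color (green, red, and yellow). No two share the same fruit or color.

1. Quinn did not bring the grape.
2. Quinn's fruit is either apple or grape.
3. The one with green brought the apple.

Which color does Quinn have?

With clues 1–3, red and yellow are impossible for Quinn's color.
That leaves green.

green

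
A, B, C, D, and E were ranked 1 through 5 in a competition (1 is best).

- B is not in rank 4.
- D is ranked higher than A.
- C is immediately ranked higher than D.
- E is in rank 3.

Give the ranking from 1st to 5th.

From clue 1: B is in {1,2,3,5}.
From clues 1–2: A is in {2,3,4,5}.
From clues 1–3: A is in {3,4,5}.
From clues 1–4: C → rank 1, D → rank 2, E → rank 3, A → rank 4, B → rank 5.

C, D, E, A, B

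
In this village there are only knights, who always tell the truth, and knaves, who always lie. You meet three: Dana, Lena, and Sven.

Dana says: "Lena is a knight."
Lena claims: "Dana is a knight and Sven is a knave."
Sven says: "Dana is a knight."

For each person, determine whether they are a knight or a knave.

Dana: knave, Lena: knave, Sven: knave

Consider Dana. Suppose Dana is a knight.
Then no assignment of the remaining roles makes every statement match its speaker's type — contradiction.
So Dana is a knave.
With that fixed, Lena's statement is false, so Lena is a knave.
With that fixed, Sven's statement is false, so Sven is a knave.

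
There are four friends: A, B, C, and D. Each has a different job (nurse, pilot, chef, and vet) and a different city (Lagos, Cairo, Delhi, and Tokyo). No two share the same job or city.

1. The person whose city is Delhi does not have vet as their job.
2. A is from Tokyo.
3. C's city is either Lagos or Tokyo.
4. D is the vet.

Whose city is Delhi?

B

With clues 1–2, A is impossible for the one with city Delhi.
With clues 1–3, C is impossible for the one with city Delhi.
With clues 1–4, D is impossible for the one with city Delhi.
That leaves B.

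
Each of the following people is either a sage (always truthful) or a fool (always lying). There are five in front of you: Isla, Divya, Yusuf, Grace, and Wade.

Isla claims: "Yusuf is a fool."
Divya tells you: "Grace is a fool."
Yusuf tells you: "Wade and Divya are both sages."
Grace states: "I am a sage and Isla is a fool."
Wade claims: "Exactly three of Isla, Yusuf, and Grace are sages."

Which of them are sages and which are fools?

Consider Isla. Suppose Isla is a fool.
Then no assignment of the remaining roles makes every statement match its speaker's type — contradiction.
So Isla is a sage.
With that fixed, Grace's statement is false, so Grace is a fool.
With that fixed, Wade's statement is false, so Wade is a fool.
With that fixed, Divya's statement is true, so Divya is a sage.
With that fixed, Yusuf's statement is false, so Yusuf is a fool.

Isla: sage, Divya: sage, Yusuf: fool, Grace: fool, Wade: fool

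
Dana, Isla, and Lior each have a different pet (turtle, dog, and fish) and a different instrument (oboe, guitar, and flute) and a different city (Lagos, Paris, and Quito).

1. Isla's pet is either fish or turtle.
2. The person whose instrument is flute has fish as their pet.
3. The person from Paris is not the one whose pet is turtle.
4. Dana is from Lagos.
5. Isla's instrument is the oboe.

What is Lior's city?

Paris

With clues 1–4, Lagos is impossible for Lior's city.
With clues 1–5, Quito is impossible for Lior's city.
That leaves Paris.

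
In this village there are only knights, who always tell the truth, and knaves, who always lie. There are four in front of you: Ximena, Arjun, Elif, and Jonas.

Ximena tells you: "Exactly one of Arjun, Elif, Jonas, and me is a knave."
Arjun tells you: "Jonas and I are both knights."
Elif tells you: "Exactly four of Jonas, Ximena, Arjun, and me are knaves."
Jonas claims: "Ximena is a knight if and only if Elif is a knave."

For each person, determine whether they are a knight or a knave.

Ximena: knight, Arjun: knight, Elif: knave, Jonas: knight

Consider Ximena. Suppose Ximena is a knave.
Then no assignment of the remaining roles makes every statement match its speaker's type — contradiction.
So Ximena is a knight.
With that fixed, Elif's statement is false, so Elif is a knave.
With that fixed, Jonas's statement is true, so Jonas is a knight.
Consider Arjun. Suppose Arjun is a knave.
Then Ximena's statement comes out false, contradicting Ximena being a knight.
So Arjun is a knight.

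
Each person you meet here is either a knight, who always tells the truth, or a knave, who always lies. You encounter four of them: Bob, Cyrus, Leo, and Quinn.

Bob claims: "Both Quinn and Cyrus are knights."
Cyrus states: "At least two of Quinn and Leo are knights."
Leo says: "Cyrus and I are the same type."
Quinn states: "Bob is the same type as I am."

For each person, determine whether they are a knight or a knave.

Consider Bob. Suppose Bob is a knave.
Then whichever role Quinn has, Quinn's statement has the wrong truth value — contradiction.
So Bob is a knight.
Consider Cyrus. Suppose Cyrus is a knave.
Then Bob's statement comes out false, contradicting Bob being a knight.
So Cyrus is a knight.
Consider Leo. Suppose Leo is a knave.
Then Cyrus's statement comes out false, contradicting Cyrus being a knight.
So Leo is a knight.
Consider Quinn. Suppose Quinn is a knave.
Then Bob's statement comes out false, contradicting Bob being a knight.
So Quinn is a knight.

Bob: knight, Cyrus: knight, Leo: knight, Quinn: knight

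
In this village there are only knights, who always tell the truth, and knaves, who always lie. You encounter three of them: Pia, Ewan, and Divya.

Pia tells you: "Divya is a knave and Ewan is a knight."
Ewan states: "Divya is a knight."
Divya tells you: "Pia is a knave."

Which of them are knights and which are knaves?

Pia: knave, Ewan: knight, Divya: knight

Consider Pia. Suppose Pia is a knight.
Then no assignment of the remaining roles makes every statement match its speaker's type — contradiction.
So Pia is a knave.
With that fixed, Divya's statement is true, so Divya is a knight.
With that fixed, Ewan's statement is true, so Ewan is a knight.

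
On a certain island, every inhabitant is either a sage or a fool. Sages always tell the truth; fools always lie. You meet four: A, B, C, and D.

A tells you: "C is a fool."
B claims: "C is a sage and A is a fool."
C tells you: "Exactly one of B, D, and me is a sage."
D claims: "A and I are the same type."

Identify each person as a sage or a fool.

Consider A. Suppose A is a fool.
Then whichever role D has, D's statement has the wrong truth value — contradiction.
So A is a sage.
With that fixed, B's statement is false, so B is a fool.
Consider C. Suppose C is a sage.
Then A's statement comes out false, contradicting A being a sage.
So C is a fool.
Consider D. Suppose D is a sage.
Then C's statement comes out true, contradicting C being a fool.
So D is a fool.

A: sage, B: fool, C: fool, D: fool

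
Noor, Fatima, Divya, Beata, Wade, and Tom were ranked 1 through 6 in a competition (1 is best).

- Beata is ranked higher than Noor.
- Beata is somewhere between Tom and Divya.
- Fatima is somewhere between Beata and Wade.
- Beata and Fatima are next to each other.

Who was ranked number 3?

With clues 1–3, Beata and Wade are ruled out for rank 3.
With clues 1–4, Divya, Noor, and Tom are ruled out for rank 3.
So rank 3 is Fatima.

Fatima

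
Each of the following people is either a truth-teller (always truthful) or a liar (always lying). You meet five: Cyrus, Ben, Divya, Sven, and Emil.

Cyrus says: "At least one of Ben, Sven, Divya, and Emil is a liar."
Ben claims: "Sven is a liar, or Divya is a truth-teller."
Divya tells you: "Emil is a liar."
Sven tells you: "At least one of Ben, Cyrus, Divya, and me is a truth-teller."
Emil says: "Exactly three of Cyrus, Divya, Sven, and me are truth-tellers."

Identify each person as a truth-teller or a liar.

Cyrus: truth-teller, Ben: liar, Divya: liar, Sven: truth-teller, Emil: truth-teller

Consider Cyrus. Suppose Cyrus is a liar.
Then no assignment of the remaining roles makes every statement match its speaker's type — contradiction.
So Cyrus is a truth-teller.
With that fixed, Sven's statement is true, so Sven is a truth-teller.
Consider Ben. Suppose Ben is a truth-teller.
Then no assignment of the remaining roles makes every statement match its speaker's type — contradiction.
So Ben is a liar.
Consider Divya. Suppose Divya is a truth-teller.
Then Ben's statement comes out true, contradicting Ben being a liar.
So Divya is a liar.
Consider Emil. Suppose Emil is a liar.
Then Divya's statement comes out true, contradicting Divya being a liar.
So Emil is a truth-teller.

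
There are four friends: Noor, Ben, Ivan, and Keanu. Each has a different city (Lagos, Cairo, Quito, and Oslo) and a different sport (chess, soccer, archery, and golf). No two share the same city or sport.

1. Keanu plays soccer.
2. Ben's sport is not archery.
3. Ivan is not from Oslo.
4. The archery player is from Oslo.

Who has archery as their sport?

Noor

Clue 1 rules out Keanu for the one with sport archery.
With clues 1–2, Ben is impossible for the one with sport archery.
With clues 1–4, Ivan is impossible for the one with sport archery.
That leaves Noor.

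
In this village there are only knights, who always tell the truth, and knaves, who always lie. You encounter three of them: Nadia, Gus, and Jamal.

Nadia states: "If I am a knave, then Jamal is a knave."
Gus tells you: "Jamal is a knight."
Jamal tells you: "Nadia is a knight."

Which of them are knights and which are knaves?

Nadia: knight, Gus: knight, Jamal: knight

Consider Nadia. Suppose Nadia is a knave.
Then no assignment of the remaining roles makes every statement match its speaker's type — contradiction.
So Nadia is a knight.
With that fixed, Jamal's statement is true, so Jamal is a knight.
With that fixed, Gus's statement is true, so Gus is a knight.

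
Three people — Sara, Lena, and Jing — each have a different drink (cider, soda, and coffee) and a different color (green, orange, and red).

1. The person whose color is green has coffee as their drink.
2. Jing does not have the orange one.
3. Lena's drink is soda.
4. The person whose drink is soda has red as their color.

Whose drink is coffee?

With clues 1–3, Lena is impossible for the one with drink coffee.
With clues 1–4, Sara is impossible for the one with drink coffee.
That leaves Jing.

Jing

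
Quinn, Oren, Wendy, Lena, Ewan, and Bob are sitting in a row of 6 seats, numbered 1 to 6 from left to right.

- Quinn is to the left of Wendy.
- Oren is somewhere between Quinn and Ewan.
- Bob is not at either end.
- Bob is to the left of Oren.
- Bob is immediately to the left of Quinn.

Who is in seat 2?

With clues 1–4, Oren is ruled out for seat 2.
With clues 1–5, Ewan, Lena, Quinn, and Wendy are ruled out for seat 2.
So seat 2 is Bob.

Bob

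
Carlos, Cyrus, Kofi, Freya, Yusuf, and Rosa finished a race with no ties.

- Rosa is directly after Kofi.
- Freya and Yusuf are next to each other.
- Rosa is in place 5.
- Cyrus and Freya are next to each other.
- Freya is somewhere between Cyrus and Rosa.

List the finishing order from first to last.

Cyrus, Freya, Yusuf, Kofi, Rosa, Carlos

From clue 1: Kofi is in {1,2,3,4,5}.
From clues 1–3: Kofi → place 4, Rosa → place 5.
From clues 1–4: Freya → place 2, Carlos → place 6.
From clues 1–5: Cyrus → place 1, Yusuf → place 3.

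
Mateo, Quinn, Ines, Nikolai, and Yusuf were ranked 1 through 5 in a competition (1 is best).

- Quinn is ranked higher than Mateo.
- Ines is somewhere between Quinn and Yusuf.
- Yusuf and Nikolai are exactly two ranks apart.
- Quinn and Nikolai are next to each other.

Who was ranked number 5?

Mateo

With clue 1, Quinn is ruled out for rank 5.
With clues 1–2, Ines is ruled out for rank 5.
With clues 1–4, Nikolai and Yusuf are ruled out for rank 5.
So rank 5 is Mateo.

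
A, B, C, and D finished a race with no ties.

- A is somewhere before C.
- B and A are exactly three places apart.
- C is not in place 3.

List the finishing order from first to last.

From clue 1: A is in {1,2,3}.
From clues 1–2: A → place 1, B → place 4.
From clues 1–3: C → place 2, D → place 3.

A, C, D, B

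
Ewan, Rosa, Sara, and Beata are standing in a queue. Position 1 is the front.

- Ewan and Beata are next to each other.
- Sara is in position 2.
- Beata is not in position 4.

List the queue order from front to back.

Rosa, Sara, Beata, Ewan

From clues 1–2: Rosa → position 1, Sara → position 2.
From clues 1–3: Beata → position 3, Ewan → position 4.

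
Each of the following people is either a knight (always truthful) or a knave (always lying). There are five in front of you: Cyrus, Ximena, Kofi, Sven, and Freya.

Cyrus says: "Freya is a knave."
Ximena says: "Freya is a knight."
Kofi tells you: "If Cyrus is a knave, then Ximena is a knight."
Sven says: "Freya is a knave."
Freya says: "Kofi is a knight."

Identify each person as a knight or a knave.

Consider Cyrus. Suppose Cyrus is a knight.
Then no assignment of the remaining roles makes every statement match its speaker's type — contradiction.
So Cyrus is a knave.
Consider Ximena. Suppose Ximena is a knave.
Then no assignment of the remaining roles makes every statement match its speaker's type — contradiction.
So Ximena is a knight.
With that fixed, Kofi's statement is true, so Kofi is a knight.
With that fixed, Freya's statement is true, so Freya is a knight.
With that fixed, Sven's statement is false, so Sven is a knave.

Cyrus: knave, Ximena: knight, Kofi: knight, Sven: knave, Freya: knight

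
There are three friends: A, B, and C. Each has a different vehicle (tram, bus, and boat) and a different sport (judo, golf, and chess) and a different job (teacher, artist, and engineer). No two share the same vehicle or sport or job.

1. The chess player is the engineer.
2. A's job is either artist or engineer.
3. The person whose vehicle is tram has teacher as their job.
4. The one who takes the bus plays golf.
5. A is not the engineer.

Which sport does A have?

With clues 1–4, judo is impossible for A's sport.
With clues 1–5, chess is impossible for A's sport.
That leaves golf.

golf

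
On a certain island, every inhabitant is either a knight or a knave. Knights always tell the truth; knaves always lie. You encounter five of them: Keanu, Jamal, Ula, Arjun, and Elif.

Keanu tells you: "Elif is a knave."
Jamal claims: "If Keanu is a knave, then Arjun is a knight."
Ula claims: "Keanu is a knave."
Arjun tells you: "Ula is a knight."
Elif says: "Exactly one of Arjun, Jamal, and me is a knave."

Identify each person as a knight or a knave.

Consider Keanu. Suppose Keanu is a knave.
Then no assignment of the remaining roles makes every statement match its speaker's type — contradiction.
So Keanu is a knight.
With that fixed, Jamal's statement is true, so Jamal is a knight.
With that fixed, Ula's statement is false, so Ula is a knave.
With that fixed, Arjun's statement is false, so Arjun is a knave.
Consider Elif. Suppose Elif is a knight.
Then Keanu's statement comes out false, contradicting Keanu being a knight.
So Elif is a knave.

Keanu: knight, Jamal: knight, Ula: knave, Arjun: knave, Elif: knave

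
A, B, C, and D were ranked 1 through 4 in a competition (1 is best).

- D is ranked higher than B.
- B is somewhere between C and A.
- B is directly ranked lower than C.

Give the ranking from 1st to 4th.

D, C, B, A

From clue 1: B is in {2,3,4}.
From clues 1–2: B → rank 3.
From clues 1–3: D → rank 1, C → rank 2, A → rank 4.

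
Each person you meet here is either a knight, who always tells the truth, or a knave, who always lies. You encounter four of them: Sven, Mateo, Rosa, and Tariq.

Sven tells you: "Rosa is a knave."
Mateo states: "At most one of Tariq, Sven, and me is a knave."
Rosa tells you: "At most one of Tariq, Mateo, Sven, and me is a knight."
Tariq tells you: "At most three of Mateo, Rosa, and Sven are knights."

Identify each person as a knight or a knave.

Regardless of anyone's role, Tariq's statement is true, so Tariq is a knight.
Consider Sven. Suppose Sven is a knave.
Then no assignment of the remaining roles makes every statement match its speaker's type — contradiction.
So Sven is a knight.
With that fixed, Mateo's statement is true, so Mateo is a knight.
With that fixed, Rosa's statement is false, so Rosa is a knave.

Sven: knight, Mateo: knight, Rosa: knave, Tariq: knight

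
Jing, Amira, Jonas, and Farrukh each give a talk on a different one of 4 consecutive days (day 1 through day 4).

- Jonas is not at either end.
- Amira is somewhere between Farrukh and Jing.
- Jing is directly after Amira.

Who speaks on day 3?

With clues 1–2, Farrukh and Jing are ruled out for day 3.
With clues 1–3, Jonas is ruled out for day 3.
So day 3 is Amira.

Amira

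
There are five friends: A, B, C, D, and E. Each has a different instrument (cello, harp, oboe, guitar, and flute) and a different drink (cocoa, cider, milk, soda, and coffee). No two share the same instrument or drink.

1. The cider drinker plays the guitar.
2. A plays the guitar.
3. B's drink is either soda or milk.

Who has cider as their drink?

A

With clues 1–2, B, C, D, and E are impossible for the one with drink cider.
That leaves A.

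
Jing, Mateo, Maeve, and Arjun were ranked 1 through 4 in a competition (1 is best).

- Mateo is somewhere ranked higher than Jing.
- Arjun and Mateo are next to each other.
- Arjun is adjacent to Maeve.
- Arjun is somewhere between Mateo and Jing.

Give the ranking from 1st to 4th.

From clue 1: Jing is in {2,3,4}.
From clues 1–2: Jing is in {3,4}.
From clues 1–3: Arjun → rank 2, Jing → rank 4.
From clues 1–4: Mateo → rank 1, Maeve → rank 3.

Mateo, Arjun, Maeve, Jing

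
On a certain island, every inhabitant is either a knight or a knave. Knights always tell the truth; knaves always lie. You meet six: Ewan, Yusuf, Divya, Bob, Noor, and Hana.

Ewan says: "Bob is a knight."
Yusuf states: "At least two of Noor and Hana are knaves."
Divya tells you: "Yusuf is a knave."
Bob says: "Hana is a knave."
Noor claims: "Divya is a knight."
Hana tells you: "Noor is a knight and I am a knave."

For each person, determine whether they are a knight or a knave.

Consider Ewan. Suppose Ewan is a knave.
Then no assignment of the remaining roles makes every statement match its speaker's type — contradiction.
So Ewan is a knight.
Consider Yusuf. Suppose Yusuf is a knave.
Then no assignment of the remaining roles makes every statement match its speaker's type — contradiction.
So Yusuf is a knight.
With that fixed, Divya's statement is false, so Divya is a knave.
With that fixed, Noor's statement is false, so Noor is a knave.
With that fixed, Hana's statement is false, so Hana is a knave.
With that fixed, Bob's statement is true, so Bob is a knight.

Ewan: knight, Yusuf: knight, Divya: knave, Bob: knight, Noor: knave, Hana: knave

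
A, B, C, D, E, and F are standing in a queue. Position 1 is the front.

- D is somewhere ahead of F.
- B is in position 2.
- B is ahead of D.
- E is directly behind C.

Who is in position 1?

With clue 1, F is ruled out for position 1.
With clues 1–2, B is ruled out for position 1.
With clues 1–3, D is ruled out for position 1.
With clues 1–4, C and E are ruled out for position 1.
So position 1 is A.

A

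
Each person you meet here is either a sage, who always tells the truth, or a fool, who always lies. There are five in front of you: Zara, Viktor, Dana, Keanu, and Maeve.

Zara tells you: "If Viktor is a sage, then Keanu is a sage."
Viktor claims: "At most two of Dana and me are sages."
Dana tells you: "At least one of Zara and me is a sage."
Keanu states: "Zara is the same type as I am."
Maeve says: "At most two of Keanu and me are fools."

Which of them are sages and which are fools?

Regardless of anyone's role, Viktor's statement is true, so Viktor is a sage.
With that fixed, Maeve's statement is true, so Maeve is a sage.
Consider Zara. Suppose Zara is a fool.
Then whichever role Keanu has, Keanu's statement has the wrong truth value — contradiction.
So Zara is a sage.
With that fixed, Dana's statement is true, so Dana is a sage.
Consider Keanu. Suppose Keanu is a fool.
Then Zara's statement comes out false, contradicting Zara being a sage.
So Keanu is a sage.

Zara: sage, Viktor: sage, Dana: sage, Keanu: sage, Maeve: sage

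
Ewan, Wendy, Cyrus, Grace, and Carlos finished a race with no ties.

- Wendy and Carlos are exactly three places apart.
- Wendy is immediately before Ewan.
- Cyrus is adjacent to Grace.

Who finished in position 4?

Wendy

With clues 1–2, Ewan is ruled out for place 4.
With clues 1–3, Carlos, Cyrus, and Grace are ruled out for place 4.
So place 4 is Wendy.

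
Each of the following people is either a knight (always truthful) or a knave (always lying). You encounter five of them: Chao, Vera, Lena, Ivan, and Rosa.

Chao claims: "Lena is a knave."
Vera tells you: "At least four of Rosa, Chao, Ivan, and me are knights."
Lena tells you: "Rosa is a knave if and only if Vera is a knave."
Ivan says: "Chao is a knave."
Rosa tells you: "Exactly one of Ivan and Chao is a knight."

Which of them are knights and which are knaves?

Consider Chao. Suppose Chao is a knave.
Then no assignment of the remaining roles makes every statement match its speaker's type — contradiction.
So Chao is a knight.
With that fixed, Ivan's statement is false, so Ivan is a knave.
With that fixed, Rosa's statement is true, so Rosa is a knight.
With that fixed, Vera's statement is false, so Vera is a knave.
With that fixed, Lena's statement is false, so Lena is a knave.

Chao: knight, Vera: knave, Lena: knave, Ivan: knave, Rosa: knight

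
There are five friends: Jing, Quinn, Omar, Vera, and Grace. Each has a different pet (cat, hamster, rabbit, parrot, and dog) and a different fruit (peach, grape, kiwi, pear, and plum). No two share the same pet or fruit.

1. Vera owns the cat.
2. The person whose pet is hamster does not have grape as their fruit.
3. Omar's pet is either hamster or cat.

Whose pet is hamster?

Omar

Clue 1 rules out Vera for the one with pet hamster.
With clues 1–3, Grace, Jing, and Quinn are impossible for the one with pet hamster.
That leaves Omar.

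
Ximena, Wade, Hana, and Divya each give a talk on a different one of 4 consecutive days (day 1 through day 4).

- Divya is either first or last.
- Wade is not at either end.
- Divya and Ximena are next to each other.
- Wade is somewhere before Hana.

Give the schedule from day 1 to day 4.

From clue 1: Divya is in {1,4}.
From clues 1–2: Wade is in {2,3}.
From clues 1–3: Ximena is in {2,3}.
From clues 1–4: Divya → day 1, Ximena → day 2, Wade → day 3, Hana → day 4.

Divya, Ximena, Wade, Hana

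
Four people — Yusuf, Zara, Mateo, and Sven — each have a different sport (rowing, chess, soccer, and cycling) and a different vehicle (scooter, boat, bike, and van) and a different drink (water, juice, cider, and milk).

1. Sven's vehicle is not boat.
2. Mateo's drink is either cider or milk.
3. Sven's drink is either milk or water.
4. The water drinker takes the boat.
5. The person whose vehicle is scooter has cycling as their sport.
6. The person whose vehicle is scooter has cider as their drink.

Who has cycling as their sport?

With clues 1–6, Sven, Yusuf, and Zara are impossible for the one with sport cycling.
That leaves Mateo.

Mateo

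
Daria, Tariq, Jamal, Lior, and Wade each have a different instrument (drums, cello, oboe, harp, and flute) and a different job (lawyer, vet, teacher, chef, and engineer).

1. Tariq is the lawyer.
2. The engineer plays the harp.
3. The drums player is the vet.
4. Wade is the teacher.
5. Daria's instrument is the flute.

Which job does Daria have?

Clue 1 rules out lawyer for Daria's job.
With clues 1–4, teacher is impossible for Daria's job.
With clues 1–5, engineer and vet are impossible for Daria's job.
That leaves chef.

chef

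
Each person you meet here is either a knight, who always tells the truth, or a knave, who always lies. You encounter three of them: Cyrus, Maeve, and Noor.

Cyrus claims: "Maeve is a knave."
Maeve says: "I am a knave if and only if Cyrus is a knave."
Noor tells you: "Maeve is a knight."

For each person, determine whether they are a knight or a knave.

Consider Cyrus. Suppose Cyrus is a knave.
Then whichever role Maeve has, Maeve's statement has the wrong truth value — contradiction.
So Cyrus is a knight.
Consider Maeve. Suppose Maeve is a knight.
Then Cyrus's statement comes out false, contradicting Cyrus being a knight.
So Maeve is a knave.
With that fixed, Noor's statement is false, so Noor is a knave.

Cyrus: knight, Maeve: knave, Noor: knave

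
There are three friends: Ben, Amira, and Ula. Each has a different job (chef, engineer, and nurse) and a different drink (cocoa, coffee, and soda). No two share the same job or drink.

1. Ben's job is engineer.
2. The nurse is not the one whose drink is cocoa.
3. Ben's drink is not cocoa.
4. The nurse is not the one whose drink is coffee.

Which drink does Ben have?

coffee

With clues 1–3, cocoa is impossible for Ben's drink.
With clues 1–4, soda is impossible for Ben's drink.
That leaves coffee.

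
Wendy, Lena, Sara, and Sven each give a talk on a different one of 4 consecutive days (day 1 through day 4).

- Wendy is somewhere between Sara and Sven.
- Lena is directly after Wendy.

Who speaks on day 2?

With clues 1–2, Lena, Sara, and Sven are ruled out for day 2.
So day 2 is Wendy.

Wendy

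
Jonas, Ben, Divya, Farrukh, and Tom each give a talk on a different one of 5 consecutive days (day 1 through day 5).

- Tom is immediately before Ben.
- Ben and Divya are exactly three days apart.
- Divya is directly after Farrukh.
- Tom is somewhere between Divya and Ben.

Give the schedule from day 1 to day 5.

Farrukh, Divya, Jonas, Tom, Ben

From clue 1: Ben is in {2,3,4,5}.
From clues 1–2: Ben is in {2,4,5}.
From clues 1–3: Jonas → day 3.
From clues 1–4: Farrukh → day 1, Divya → day 2, Tom → day 4, Ben → day 5.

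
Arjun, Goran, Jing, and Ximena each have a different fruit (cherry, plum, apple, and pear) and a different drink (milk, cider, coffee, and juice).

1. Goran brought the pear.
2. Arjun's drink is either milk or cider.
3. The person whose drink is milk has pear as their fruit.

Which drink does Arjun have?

With clues 1–2, coffee and juice are impossible for Arjun's drink.
With clues 1–3, milk is impossible for Arjun's drink.
That leaves cider.

cider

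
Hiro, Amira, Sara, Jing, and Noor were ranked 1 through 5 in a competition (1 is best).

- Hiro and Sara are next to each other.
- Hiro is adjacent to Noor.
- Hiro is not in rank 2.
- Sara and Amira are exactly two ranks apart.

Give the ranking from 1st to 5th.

Amira, Jing, Sara, Hiro, Noor

From clues 1–2: Hiro is in {2,3,4}.
From clues 1–3: Hiro is in {3,4}.
From clues 1–4: Amira → rank 1, Jing → rank 2, Sara → rank 3, Hiro → rank 4, Noor → rank 5.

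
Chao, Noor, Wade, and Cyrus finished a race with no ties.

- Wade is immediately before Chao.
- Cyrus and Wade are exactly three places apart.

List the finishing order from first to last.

From clue 1: Chao is in {2,3,4}.
From clues 1–2: Wade → place 1, Chao → place 2, Noor → place 3, Cyrus → place 4.

Wade, Chao, Noor, Cyrus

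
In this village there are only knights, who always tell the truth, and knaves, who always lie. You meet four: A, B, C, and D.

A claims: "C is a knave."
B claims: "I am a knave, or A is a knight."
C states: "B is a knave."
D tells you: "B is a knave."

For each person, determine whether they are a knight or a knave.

A: knight, B: knight, C: knave, D: knave

Consider A. Suppose A is a knave.
Then whichever role B has, B's statement has the wrong truth value — contradiction.
So A is a knight.
With that fixed, B's statement is true, so B is a knight.
With that fixed, C's statement is false, so C is a knave.
With that fixed, D's statement is false, so D is a knave.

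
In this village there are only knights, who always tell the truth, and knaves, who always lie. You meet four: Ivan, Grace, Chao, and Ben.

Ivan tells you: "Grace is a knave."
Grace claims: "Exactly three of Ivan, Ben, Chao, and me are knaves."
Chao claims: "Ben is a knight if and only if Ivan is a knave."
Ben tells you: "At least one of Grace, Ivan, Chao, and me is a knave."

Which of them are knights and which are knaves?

Consider Ivan. Suppose Ivan is a knave.
Then no assignment of the remaining roles makes every statement match its speaker's type — contradiction.
So Ivan is a knight.
Consider Grace. Suppose Grace is a knight.
Then Ivan's statement comes out false, contradicting Ivan being a knight.
So Grace is a knave.
With that fixed, Ben's statement is true, so Ben is a knight.
With that fixed, Chao's statement is false, so Chao is a knave.

Ivan: knight, Grace: knave, Chao: knave, Ben: knight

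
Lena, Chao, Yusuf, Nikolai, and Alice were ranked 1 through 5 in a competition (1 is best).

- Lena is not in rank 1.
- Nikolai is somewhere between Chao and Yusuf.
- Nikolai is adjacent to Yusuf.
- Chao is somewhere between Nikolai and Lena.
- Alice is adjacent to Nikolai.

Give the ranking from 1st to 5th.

Yusuf, Nikolai, Alice, Chao, Lena

From clue 1: Lena is in {2,3,4,5}.
From clues 1–2: Nikolai is in {2,3,4}.
From clues 1–4: Chao is in {3,4}.
From clues 1–5: Yusuf → rank 1, Nikolai → rank 2, Alice → rank 3, Chao → rank 4, Lena → rank 5.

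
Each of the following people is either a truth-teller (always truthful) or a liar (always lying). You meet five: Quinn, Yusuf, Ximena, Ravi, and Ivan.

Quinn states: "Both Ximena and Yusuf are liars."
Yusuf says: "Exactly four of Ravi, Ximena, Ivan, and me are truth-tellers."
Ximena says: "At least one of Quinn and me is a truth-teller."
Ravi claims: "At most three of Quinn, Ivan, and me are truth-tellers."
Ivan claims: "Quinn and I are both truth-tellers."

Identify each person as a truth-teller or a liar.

Quinn: liar, Yusuf: liar, Ximena: truth-teller, Ravi: truth-teller, Ivan: liar

Regardless of anyone's role, Ravi's statement is true, so Ravi is a truth-teller.
Consider Quinn. Suppose Quinn is a truth-teller.
Then no assignment of the remaining roles makes every statement match its speaker's type — contradiction.
So Quinn is a liar.
With that fixed, Ivan's statement is false, so Ivan is a liar.
With that fixed, Yusuf's statement is false, so Yusuf is a liar.
Consider Ximena. Suppose Ximena is a liar.
Then Quinn's statement comes out true, contradicting Quinn being a liar.
So Ximena is a truth-teller.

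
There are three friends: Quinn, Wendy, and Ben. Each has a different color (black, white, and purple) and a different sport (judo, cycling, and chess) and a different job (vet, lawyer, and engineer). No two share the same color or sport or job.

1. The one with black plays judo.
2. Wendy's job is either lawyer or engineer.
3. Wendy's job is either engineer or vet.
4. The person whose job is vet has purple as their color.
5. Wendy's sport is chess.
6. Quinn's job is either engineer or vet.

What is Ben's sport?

With clues 1–5, chess is impossible for Ben's sport.
With clues 1–6, cycling is impossible for Ben's sport.
That leaves judo.

judo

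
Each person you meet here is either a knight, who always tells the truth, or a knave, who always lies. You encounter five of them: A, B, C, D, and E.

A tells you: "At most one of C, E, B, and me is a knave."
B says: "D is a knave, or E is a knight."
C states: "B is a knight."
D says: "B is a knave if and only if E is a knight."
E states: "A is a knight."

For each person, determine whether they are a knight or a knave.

Consider A. Suppose A is a knave.
Then no assignment of the remaining roles makes every statement match its speaker's type — contradiction.
So A is a knight.
With that fixed, E's statement is true, so E is a knight.
With that fixed, B's statement is true, so B is a knight.
With that fixed, C's statement is true, so C is a knight.
With that fixed, D's statement is false, so D is a knave.

A: knight, B: knight, C: knight, D: knave, E: knight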